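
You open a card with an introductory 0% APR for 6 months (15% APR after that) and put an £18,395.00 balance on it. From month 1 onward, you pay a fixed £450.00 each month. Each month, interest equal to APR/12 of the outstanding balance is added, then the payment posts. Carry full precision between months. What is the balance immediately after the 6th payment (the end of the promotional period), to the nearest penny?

Promo months 1–6 at r₀ = 0%/12 = 0; months 7+ at r₁ = 15%/12 = 0.0125.
After month 6 (no interest yet): B = £18,395.00 − 6·£450.00 = £15,695.00.

£15,695.00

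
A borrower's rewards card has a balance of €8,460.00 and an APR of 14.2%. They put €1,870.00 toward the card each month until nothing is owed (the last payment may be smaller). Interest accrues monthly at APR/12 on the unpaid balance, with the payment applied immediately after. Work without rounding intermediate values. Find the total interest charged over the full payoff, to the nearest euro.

€289

Monthly rate r = 14.2%/12 = 1.18333% = 0.0118333.
Payoff takes n = ⌈−ln(1 − rB₀/P)/ln(1+r)⌉ = ⌈4.677⌉ = 5 payments; the last is €1,268.62.
Total paid = 4·€1,870.00 + €1,268.62 = €8,748.62.
Total interest = total paid − principal = €8,748.62 − €8,460.00 = €288.62.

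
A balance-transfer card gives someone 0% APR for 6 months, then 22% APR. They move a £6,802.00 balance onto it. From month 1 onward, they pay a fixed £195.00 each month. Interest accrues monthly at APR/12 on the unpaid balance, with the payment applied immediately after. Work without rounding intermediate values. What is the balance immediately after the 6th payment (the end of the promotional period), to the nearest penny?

£5,632.00

Promo months 1–6 at r₀ = 0%/12 = 0; months 7+ at r₁ = 22%/12 = 0.0183333.
After month 6 (no interest yet): B = £6,802.00 − 6·£195.00 = £5,632.00.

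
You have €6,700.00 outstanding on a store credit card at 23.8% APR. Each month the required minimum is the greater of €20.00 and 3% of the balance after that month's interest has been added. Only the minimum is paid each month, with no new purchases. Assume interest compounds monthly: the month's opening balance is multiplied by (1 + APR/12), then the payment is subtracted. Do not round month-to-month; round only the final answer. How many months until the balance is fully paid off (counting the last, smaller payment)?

269 months

Monthly rate r = 23.8%/12 = 1.98333% = 0.0198333.
While 3% of the post-interest balance exceeds €20.00, each month B ← (B·(1+r))·(1 − 0.03), i.e. B shrinks by the factor (1+r)·0.97 = 0.98924.
This holds for months 1–216. Entering month 217 the balance is €647.26; 3% of the post-interest balance is now below €20.00, so the flat €20.00 minimum applies from here.
From month 217 a fixed €20.00 at rate r clears €647.26 in 53 more payments. Total: 216 + 53 = 269 months.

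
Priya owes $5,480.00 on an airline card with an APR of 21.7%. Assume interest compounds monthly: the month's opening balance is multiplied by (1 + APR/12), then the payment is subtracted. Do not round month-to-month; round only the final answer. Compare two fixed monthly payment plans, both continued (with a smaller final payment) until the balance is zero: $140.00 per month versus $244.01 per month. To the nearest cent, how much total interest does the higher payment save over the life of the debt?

$2,517.36

Monthly rate r = 21.7%/12 = 1.80833% = 0.0180833.
At $140.00/mo: n = ⌈−ln(1 − rB₀/P)/ln(1+r)⌉ = 69 payments (last $92.07); total interest = total paid − $5,480.00 = $4,132.07.
At $244.01/mo: 30 payments (last $18.42); total interest $1,614.71.
Interest saved = $4,132.07 − $1,614.71 = $2,517.36.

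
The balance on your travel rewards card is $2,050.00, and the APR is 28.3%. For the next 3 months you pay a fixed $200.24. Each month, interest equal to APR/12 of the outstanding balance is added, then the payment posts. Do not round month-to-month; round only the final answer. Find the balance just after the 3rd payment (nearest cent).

$1,583.49

Monthly rate r = 28.3%/12 = 2.35833% = 0.0235833.
Each month: B ← B·(1+r) − $200.24.
Month 1: interest $48.35; balance after payment $1,898.11.
Month 2: interest $44.76; balance after payment $1,742.63.
Month 3: interest $41.10; balance after payment $1,583.49.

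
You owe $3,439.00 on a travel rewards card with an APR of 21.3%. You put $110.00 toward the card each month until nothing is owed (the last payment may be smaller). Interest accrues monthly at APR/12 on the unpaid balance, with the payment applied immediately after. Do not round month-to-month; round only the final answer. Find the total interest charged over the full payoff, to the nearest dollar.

$1,622

Monthly rate r = 21.3%/12 = 1.775% = 0.01775.
Payoff takes n = ⌈−ln(1 − rB₀/P)/ln(1+r)⌉ = ⌈46.010⌉ = 47 payments; the last is $1.16.
Total paid = 46·$110.00 + $1.16 = $5,061.16.
Total interest = total paid − principal = $5,061.16 − $3,439.00 = $1,622.16.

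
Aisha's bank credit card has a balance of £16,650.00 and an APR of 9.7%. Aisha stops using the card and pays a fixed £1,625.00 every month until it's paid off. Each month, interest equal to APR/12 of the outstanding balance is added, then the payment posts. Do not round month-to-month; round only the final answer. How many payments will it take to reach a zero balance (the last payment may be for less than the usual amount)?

Monthly rate r = 9.7%/12 = 0.808333% = 0.00808333.
Recurrence: B ← B·(1+r) − £1,625.00.
Month 1: interest £134.59; balance after payment £15,159.59.
Month 2: interest £122.54; balance after payment £13,657.13.
Closed form: n = −ln(1 − rB₀/P)/ln(1+r) = −ln(0.91718)/ln(1.00808) ≈ 10.739, so the balance reaches zero during payment 11.

11 months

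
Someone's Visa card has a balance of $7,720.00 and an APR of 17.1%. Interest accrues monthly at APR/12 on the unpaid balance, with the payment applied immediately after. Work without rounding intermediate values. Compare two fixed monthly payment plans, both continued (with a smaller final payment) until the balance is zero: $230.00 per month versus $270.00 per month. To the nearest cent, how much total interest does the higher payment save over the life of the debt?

$590.86

Monthly rate r = 17.1%/12 = 1.425% = 0.01425.
At $230.00/mo: n = ⌈−ln(1 − rB₀/P)/ln(1+r)⌉ = 46 payments (last $226.73); total interest = total paid − $7,720.00 = $2,856.73.
At $270.00/mo: 37 payments (last $265.87); total interest $2,265.87.
Interest saved = $2,856.73 − $2,265.87 = $590.86.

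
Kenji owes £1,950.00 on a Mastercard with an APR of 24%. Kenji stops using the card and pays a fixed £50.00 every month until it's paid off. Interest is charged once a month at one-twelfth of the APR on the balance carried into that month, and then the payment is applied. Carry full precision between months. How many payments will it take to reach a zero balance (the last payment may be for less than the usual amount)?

77 payments

Monthly rate r = 24%/12 = 2% = 0.02.
Recurrence: B ← B·(1+r) − £50.00.
Month 1: interest £39.00; balance after payment £1,939.00.
Month 2: interest £38.78; balance after payment £1,927.78.
Closed form: n = −ln(1 − rB₀/P)/ln(1+r) = −ln(0.22)/ln(1.02) ≈ 76.461, so the balance reaches zero during payment 77.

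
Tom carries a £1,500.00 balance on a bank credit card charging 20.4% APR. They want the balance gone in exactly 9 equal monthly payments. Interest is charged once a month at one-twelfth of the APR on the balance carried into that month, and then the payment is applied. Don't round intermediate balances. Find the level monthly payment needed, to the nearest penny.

Monthly rate r = 20.4%/12 = 1.7% = 0.017.
Level-payment amortization: P = B₀·r / (1 − (1+r)^(−n)) = 1500.00·0.017 / (1 − 1.017^(−9)).
Denominator 1 − (1+r)^(−9) = 0.14076606.
P = 25.5 / 0.14076606 ≈ 181.15.

£181.15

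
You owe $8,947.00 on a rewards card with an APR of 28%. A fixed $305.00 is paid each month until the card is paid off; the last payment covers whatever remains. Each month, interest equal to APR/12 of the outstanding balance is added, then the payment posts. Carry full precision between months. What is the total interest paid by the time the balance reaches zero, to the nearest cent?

Monthly rate r = 28%/12 = 2.33333% = 0.0233333.
Payoff takes n = ⌈−ln(1 − rB₀/P)/ln(1+r)⌉ = ⌈50.010⌉ = 51 payments; the last is $3.18.
Total paid = 50·$305.00 + $3.18 = $15,253.18.
Total interest = total paid − principal = $15,253.18 − $8,947.00 = $6,306.18.

$6,306.18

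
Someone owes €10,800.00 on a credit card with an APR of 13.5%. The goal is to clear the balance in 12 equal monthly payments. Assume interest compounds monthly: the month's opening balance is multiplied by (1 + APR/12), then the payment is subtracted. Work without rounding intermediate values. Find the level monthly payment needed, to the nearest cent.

€967.16

Monthly rate r = 13.5%/12 = 1.125% = 0.01125.
Level-payment amortization: P = B₀·r / (1 − (1+r)^(−n)) = 10800.00·0.01125 / (1 − 1.01125^(−12)).
Denominator 1 − (1+r)^(−12) = 0.125625297.
P = 121.5 / 0.125625297 ≈ 967.16.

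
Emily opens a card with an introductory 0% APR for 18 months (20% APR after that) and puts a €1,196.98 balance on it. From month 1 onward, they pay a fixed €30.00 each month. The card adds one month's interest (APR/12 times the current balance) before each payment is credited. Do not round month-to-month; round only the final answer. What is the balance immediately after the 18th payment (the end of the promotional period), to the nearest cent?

Promo months 1–18 at r₀ = 0%/12 = 0; months 19+ at r₁ = 20%/12 = 0.0166667.
After month 18 (no interest yet): B = €1,196.98 − 18·€30.00 = €656.98.

€656.98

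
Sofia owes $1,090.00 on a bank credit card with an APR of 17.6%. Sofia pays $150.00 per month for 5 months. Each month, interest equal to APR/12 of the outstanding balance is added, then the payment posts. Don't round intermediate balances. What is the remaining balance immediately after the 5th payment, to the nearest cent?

Monthly rate r = 17.6%/12 = 1.46667% = 0.0146667.
Each month: B ← B·(1+r) − $150.00.
Month 1: interest $15.99; balance after payment $955.99.
Month 2: interest $14.02; balance after payment $820.01.
Month 3: interest $12.03; balance after payment $682.03.
Month 4: interest $10.00; balance after payment $542.04.
Month 5: interest $7.95; balance after payment $399.99.

$399.99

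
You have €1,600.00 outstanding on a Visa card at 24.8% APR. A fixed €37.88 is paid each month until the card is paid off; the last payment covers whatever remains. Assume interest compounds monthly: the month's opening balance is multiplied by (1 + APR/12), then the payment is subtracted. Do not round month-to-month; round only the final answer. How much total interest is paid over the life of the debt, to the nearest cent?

€2,220.33

Monthly rate r = 24.8%/12 = 2.06667% = 0.0206667.
Payoff takes n = ⌈−ln(1 − rB₀/P)/ln(1+r)⌉ = ⌈100.852⌉ = 101 payments; the last is €32.33.
Total paid = 100·€37.88 + €32.33 = €3,820.33.
Total interest = total paid − principal = €3,820.33 − €1,600.00 = €2,220.33.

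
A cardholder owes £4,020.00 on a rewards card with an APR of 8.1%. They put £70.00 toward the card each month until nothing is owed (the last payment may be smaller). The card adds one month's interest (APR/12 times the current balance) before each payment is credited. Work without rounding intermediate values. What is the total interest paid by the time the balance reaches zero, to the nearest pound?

Monthly rate r = 8.1%/12 = 0.675% = 0.00675.
Payoff takes n = ⌈−ln(1 − rB₀/P)/ln(1+r)⌉ = ⌈72.903⌉ = 73 payments; the last is £63.21.
Total paid = 72·£70.00 + £63.21 = £5,103.21.
Total interest = total paid − principal = £5,103.21 − £4,020.00 = £1,083.21.

£1,083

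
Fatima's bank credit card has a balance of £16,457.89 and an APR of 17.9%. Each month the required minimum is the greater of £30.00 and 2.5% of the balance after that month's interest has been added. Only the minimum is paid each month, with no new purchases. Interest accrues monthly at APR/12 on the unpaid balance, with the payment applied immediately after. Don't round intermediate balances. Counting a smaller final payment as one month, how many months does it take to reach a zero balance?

311 months

Monthly rate r = 17.9%/12 = 1.49167% = 0.0149167.
While 2.5% of the post-interest balance exceeds £30.00, each month B ← (B·(1+r))·(1 − 0.025), i.e. B shrinks by the factor (1+r)·0.975 = 0.98954.
This holds for months 1–251. Entering month 252 the balance is £1,176.41; 2.5% of the post-interest balance is now below £30.00, so the flat £30.00 minimum applies from here.
From month 252 a fixed £30.00 at rate r clears £1,176.41 in 60 more payments. Total: 251 + 60 = 311 months.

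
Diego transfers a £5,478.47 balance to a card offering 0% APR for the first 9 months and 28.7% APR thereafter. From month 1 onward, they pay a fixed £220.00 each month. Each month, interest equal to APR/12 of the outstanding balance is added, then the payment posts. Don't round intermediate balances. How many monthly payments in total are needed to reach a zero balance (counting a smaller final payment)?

30 payments

Promo months 1–9 at r₀ = 0%/12 = 0; months 10+ at r₁ = 28.7%/12 = 0.0239167.
After month 9 (no interest yet): B = £5,478.47 − 9·£220.00 = £3,498.47.
Then at r₁ with £220.00/mo: n₂ = −ln(1 − r₁·B/P)/ln(1+r₁) ≈ 20.25 → 21 more payments.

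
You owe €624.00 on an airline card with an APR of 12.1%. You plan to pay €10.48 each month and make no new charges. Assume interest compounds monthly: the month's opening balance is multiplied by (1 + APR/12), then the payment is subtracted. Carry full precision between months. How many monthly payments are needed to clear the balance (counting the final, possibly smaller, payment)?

Monthly rate r = 12.1%/12 = 1.00833% = 0.0100833.
Recurrence: B ← B·(1+r) − €10.48.
Month 1: interest €6.29; balance after payment €619.81.
Month 2: interest €6.25; balance after payment €615.58.
Closed form: n = −ln(1 − rB₀/P)/ln(1+r) = −ln(0.39962)/ln(1.01008) ≈ 91.424, so the balance reaches zero during payment 92.

92 months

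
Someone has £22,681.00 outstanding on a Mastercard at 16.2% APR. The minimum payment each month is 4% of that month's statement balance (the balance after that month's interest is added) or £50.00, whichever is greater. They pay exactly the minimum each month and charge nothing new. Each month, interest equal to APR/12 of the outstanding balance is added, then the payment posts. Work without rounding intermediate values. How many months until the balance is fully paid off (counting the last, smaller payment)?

137 months

Monthly rate r = 16.2%/12 = 1.35% = 0.0135.
While 4% of the post-interest balance exceeds £50.00, each month B ← (B·(1+r))·(1 − 0.04), i.e. B shrinks by the factor (1+r)·0.96 = 0.97296.
This holds for months 1–107. Entering month 108 the balance is £1,207.33; 4% of the post-interest balance is now below £50.00, so the flat £50.00 minimum applies from here.
From month 108 a fixed £50.00 at rate r clears £1,207.33 in 30 more payments. Total: 107 + 30 = 137 months.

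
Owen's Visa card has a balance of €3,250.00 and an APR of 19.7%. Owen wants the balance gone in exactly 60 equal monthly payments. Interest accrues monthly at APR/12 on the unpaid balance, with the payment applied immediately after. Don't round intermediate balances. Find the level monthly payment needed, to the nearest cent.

Monthly rate r = 19.7%/12 = 1.64167% = 0.0164167.
Level-payment amortization: P = B₀·r / (1 − (1+r)^(−n)) = 3250.00·0.0164167 / (1 − 1.01642^(−60)).
Denominator 1 − (1+r)^(−60) = 0.623562107.
P = 53.3542 / 0.623562107 ≈ 85.56.

€85.56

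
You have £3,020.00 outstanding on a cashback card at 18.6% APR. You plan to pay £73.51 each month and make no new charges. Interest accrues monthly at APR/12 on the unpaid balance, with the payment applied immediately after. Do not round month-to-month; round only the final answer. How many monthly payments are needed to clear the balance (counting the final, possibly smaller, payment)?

Monthly rate r = 18.6%/12 = 1.55% = 0.0155.
Recurrence: B ← B·(1+r) − £73.51.
Month 1: interest £46.81; balance after payment £2,993.30.
Month 2: interest £46.40; balance after payment £2,966.19.
Closed form: n = −ln(1 − rB₀/P)/ln(1+r) = −ln(0.36322)/ln(1.0155) ≈ 65.844, so the balance reaches zero during payment 66.

66 months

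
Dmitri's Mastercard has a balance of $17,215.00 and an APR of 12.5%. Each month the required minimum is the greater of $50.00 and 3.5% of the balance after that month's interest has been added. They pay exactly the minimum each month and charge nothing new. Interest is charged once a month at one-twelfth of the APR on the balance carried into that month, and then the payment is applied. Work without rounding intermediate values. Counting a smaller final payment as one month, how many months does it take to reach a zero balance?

133 months

Monthly rate r = 12.5%/12 = 1.04167% = 0.0104167.
While 3.5% of the post-interest balance exceeds $50.00, each month B ← (B·(1+r))·(1 − 0.035), i.e. B shrinks by the factor (1+r)·0.965 = 0.97505.
This holds for months 1–99. Entering month 100 the balance is $1,411.43; 3.5% of the post-interest balance is now below $50.00, so the flat $50.00 minimum applies from here.
From month 100 a fixed $50.00 at rate r clears $1,411.43 in 34 more payments. Total: 99 + 34 = 133 months.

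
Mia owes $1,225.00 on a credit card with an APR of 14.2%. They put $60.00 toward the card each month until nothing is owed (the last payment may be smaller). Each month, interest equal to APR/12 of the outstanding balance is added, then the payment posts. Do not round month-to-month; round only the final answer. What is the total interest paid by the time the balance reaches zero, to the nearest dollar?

$186

Monthly rate r = 14.2%/12 = 1.18333% = 0.0118333.
Payoff takes n = ⌈−ln(1 − rB₀/P)/ln(1+r)⌉ = ⌈23.508⌉ = 24 payments; the last is $30.55.
Total paid = 23·$60.00 + $30.55 = $1,410.55.
Total interest = total paid − principal = $1,410.55 − $1,225.00 = $185.55.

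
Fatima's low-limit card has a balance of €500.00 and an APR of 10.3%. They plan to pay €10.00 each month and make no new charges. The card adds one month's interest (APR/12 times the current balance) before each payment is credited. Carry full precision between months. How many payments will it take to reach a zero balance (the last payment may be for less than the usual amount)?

Monthly rate r = 10.3%/12 = 0.858333% = 0.00858333.
Recurrence: B ← B·(1+r) − €10.00.
Month 1: interest €4.29; balance after payment €494.29.
Month 2: interest €4.24; balance after payment €488.53.
Closed form: n = −ln(1 − rB₀/P)/ln(1+r) = −ln(0.57083)/ln(1.00858) ≈ 65.599, so the balance reaches zero during payment 66.

66 months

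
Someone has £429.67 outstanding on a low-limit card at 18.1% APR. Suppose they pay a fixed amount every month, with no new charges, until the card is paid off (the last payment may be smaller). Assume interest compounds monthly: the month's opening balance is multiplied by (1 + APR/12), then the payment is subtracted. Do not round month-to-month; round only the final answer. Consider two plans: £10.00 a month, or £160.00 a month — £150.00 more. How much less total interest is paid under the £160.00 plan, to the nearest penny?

Monthly rate r = 18.1%/12 = 1.50833% = 0.0150833.
At £10.00/mo: n = ⌈−ln(1 − rB₀/P)/ln(1+r)⌉ = 70 payments (last £7.62); total interest = total paid − £429.67 = £267.95.
At £160.00/mo: 3 payments (last £122.13); total interest £12.46.
Interest saved = £267.95 − £12.46 = £255.49.

£255.49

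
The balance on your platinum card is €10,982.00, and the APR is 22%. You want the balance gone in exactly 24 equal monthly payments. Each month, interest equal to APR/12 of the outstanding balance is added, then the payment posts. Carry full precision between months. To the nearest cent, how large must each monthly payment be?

€569.73

Monthly rate r = 22%/12 = 1.83333% = 0.0183333.
Level-payment amortization: P = B₀·r / (1 − (1+r)^(−n)) = 10982.00·0.0183333 / (1 − 1.01833^(−24)).
Denominator 1 − (1+r)^(−24) = 0.353392164.
P = 201.337 / 0.353392164 ≈ 569.73.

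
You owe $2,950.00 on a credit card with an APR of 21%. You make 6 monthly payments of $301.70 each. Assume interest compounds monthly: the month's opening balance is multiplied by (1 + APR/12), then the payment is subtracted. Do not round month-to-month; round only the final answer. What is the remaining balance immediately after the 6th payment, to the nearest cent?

Monthly rate r = 21%/12 = 1.75% = 0.0175.
Each month: B ← B·(1+r) − $301.70.
Month 1: interest $51.63; balance after payment $2,699.93.
Month 2: interest $47.25; balance after payment $2,445.47.
Month 3: interest $42.80; balance after payment $2,186.57.
Month 4: interest $38.26; balance after payment $1,923.13.
Month 5: interest $33.65; balance after payment $1,655.09.
Month 6: interest $28.96; balance after payment $1,382.35.

$1,382.35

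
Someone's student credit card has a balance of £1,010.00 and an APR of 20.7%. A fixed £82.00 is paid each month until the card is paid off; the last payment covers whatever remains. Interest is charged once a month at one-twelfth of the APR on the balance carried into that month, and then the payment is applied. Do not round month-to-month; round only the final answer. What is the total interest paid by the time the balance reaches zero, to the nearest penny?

Monthly rate r = 20.7%/12 = 1.725% = 0.01725.
Payoff takes n = ⌈−ln(1 − rB₀/P)/ln(1+r)⌉ = ⌈13.966⌉ = 14 payments; the last is £79.21.
Total paid = 13·£82.00 + £79.21 = £1,145.21.
Total interest = total paid − principal = £1,145.21 − £1,010.00 = £135.21.

£135.21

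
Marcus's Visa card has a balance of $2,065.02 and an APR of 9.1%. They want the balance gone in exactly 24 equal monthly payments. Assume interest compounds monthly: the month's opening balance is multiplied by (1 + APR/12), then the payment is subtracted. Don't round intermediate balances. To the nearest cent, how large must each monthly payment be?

$94.43

Monthly rate r = 9.1%/12 = 0.758333% = 0.00758333.
Level-payment amortization: P = B₀·r / (1 − (1+r)^(−n)) = 2065.02·0.00758333 / (1 − 1.00758^(−24)).
Denominator 1 − (1+r)^(−24) = 0.1658261.
P = 15.6597 / 0.1658261 ≈ 94.43.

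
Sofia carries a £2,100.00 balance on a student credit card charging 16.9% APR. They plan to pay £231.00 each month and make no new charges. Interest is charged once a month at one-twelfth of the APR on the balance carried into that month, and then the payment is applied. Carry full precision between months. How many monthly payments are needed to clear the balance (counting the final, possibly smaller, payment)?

10 months

Monthly rate r = 16.9%/12 = 1.40833% = 0.0140833.
Recurrence: B ← B·(1+r) − £231.00.
Month 1: interest £29.57; balance after payment £1,898.57.
Month 2: interest £26.74; balance after payment £1,694.31.
Closed form: n = −ln(1 − rB₀/P)/ln(1+r) = −ln(0.87197)/ln(1.01408) ≈ 9.796, so the balance reaches zero during payment 10.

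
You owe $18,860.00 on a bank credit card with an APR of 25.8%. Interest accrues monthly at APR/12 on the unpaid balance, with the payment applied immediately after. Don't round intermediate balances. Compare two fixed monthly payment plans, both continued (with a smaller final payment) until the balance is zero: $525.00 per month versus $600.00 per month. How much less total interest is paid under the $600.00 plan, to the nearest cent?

$4,755.26

Monthly rate r = 25.8%/12 = 2.15% = 0.0215.
At $525.00/mo: n = ⌈−ln(1 − rB₀/P)/ln(1+r)⌉ = 70 payments (last $302.98); total interest = total paid − $18,860.00 = $17,667.98.
At $600.00/mo: 53 payments (last $572.72); total interest $12,912.72.
Interest saved = $17,667.98 − $12,912.72 = $4,755.26.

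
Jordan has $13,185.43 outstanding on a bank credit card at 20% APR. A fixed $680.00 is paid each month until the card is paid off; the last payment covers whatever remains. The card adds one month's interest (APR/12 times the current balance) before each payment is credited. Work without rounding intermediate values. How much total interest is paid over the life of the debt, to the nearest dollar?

Monthly rate r = 20%/12 = 1.66667% = 0.0166667.
Payoff takes n = ⌈−ln(1 − rB₀/P)/ln(1+r)⌉ = ⌈23.615⌉ = 24 payments; the last is $419.49.
Total paid = 23·$680.00 + $419.49 = $16,059.49.
Total interest = total paid − principal = $16,059.49 − $13,185.43 = $2,874.06.

$2,874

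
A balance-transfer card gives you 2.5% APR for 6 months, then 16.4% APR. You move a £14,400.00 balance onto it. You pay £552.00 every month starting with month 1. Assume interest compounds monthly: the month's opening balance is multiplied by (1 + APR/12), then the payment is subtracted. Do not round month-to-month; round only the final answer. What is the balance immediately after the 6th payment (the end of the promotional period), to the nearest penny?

£11,251.64

Promo months 1–6 at r₀ = 2.5%/12 = 0.00208333; months 7+ at r₁ = 16.4%/12 = 0.0136667.
After month 6: iterate B ← B·(1+r₀) − £552.00 for 6 months → £11,251.64.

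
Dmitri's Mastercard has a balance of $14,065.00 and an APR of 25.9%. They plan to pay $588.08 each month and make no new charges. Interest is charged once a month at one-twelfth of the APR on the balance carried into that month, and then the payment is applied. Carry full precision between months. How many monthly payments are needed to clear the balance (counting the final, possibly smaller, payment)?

35 payments

Monthly rate r = 25.9%/12 = 2.15833% = 0.0215833.
Recurrence: B ← B·(1+r) − $588.08.
Month 1: interest $303.57; balance after payment $13,780.49.
Month 2: interest $297.43; balance after payment $13,489.84.
Closed form: n = −ln(1 − rB₀/P)/ln(1+r) = −ln(0.4838)/ln(1.02158) ≈ 34.003, so the balance reaches zero during payment 35.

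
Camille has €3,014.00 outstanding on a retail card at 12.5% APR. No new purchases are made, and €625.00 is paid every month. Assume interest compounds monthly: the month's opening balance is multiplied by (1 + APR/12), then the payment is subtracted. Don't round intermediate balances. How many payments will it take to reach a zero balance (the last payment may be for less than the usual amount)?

5 months

Monthly rate r = 12.5%/12 = 1.04167% = 0.0104167.
Recurrence: B ← B·(1+r) − €625.00.
Month 1: interest €31.40; balance after payment €2,420.40.
Month 2: interest €25.21; balance after payment €1,820.61.
Month 3: interest €18.96; balance after payment €1,214.57.
Month 4: interest €12.65; balance after payment €602.22.
Month 5: interest €6.27; balance after payment €0.00.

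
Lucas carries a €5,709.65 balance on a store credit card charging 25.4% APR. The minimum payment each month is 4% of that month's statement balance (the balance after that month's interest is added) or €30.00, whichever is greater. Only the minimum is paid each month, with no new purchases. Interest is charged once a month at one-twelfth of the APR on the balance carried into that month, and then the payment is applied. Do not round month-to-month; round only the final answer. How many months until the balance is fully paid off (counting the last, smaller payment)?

139 months

Monthly rate r = 25.4%/12 = 2.11667% = 0.0211667.
While 4% of the post-interest balance exceeds €30.00, each month B ← (B·(1+r))·(1 − 0.04), i.e. B shrinks by the factor (1+r)·0.96 = 0.98032.
This holds for months 1–104. Entering month 105 the balance is €722.55; 4% of the post-interest balance is now below €30.00, so the flat €30.00 minimum applies from here.
From month 105 a fixed €30.00 at rate r clears €722.55 in 35 more payments. Total: 104 + 35 = 139 months.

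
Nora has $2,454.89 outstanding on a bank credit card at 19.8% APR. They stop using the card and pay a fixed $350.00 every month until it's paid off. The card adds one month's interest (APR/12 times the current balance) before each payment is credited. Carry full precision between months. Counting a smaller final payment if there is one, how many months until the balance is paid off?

Monthly rate r = 19.8%/12 = 1.65% = 0.0165.
Recurrence: B ← B·(1+r) − $350.00.
Month 1: interest $40.51; balance after payment $2,145.40.
Month 2: interest $35.40; balance after payment $1,830.79.
Closed form: n = −ln(1 − rB₀/P)/ln(1+r) = −ln(0.88427)/ln(1.0165) ≈ 7.515, so the balance reaches zero during payment 8.

8 months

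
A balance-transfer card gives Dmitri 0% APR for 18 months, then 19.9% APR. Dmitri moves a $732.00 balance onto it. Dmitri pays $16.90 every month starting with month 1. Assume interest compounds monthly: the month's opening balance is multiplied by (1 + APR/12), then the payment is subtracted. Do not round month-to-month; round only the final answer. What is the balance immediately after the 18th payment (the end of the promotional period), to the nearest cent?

Promo months 1–18 at r₀ = 0%/12 = 0; months 19+ at r₁ = 19.9%/12 = 0.0165833.
After month 18 (no interest yet): B = $732.00 − 18·$16.90 = $427.80.

$427.80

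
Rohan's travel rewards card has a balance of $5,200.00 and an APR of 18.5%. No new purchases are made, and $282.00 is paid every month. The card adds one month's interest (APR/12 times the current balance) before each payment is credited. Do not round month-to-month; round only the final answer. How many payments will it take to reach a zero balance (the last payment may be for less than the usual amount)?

22 months

Monthly rate r = 18.5%/12 = 1.54167% = 0.0154167.
Recurrence: B ← B·(1+r) − $282.00.
Month 1: interest $80.17; balance after payment $4,998.17.
Month 2: interest $77.06; balance after payment $4,793.22.
Closed form: n = −ln(1 − rB₀/P)/ln(1+r) = −ln(0.71572)/ln(1.01542) ≈ 21.862, so the balance reaches zero during payment 22.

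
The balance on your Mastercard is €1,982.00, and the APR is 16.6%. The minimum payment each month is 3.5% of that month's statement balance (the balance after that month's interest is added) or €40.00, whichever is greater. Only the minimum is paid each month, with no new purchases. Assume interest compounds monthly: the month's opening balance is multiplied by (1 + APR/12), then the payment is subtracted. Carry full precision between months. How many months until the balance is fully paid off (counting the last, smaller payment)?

Monthly rate r = 16.6%/12 = 1.38333% = 0.0138333.
While 3.5% of the post-interest balance exceeds €40.00, each month B ← (B·(1+r))·(1 − 0.035), i.e. B shrinks by the factor (1+r)·0.965 = 0.97835.
This holds for months 1–26. Entering month 27 the balance is €1,121.88; 3.5% of the post-interest balance is now below €40.00, so the flat €40.00 minimum applies from here.
From month 27 a fixed €40.00 at rate r clears €1,121.88 in 36 more payments. Total: 26 + 36 = 62 months.

62 months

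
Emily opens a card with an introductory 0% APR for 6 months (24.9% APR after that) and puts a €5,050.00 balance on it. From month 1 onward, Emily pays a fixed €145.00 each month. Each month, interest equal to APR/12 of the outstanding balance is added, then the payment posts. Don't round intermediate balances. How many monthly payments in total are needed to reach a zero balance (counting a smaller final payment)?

Promo months 1–6 at r₀ = 0%/12 = 0; months 7+ at r₁ = 24.9%/12 = 0.02075.
After month 6 (no interest yet): B = €5,050.00 − 6·€145.00 = €4,180.00.
Then at r₁ with €145.00/mo: n₂ = −ln(1 − r₁·B/P)/ln(1+r₁) ≈ 44.39 → 45 more payments.

51 months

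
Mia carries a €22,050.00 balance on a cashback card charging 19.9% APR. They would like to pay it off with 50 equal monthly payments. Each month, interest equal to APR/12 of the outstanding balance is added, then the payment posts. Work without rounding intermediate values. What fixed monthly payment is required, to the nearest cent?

Monthly rate r = 19.9%/12 = 1.65833% = 0.0165833.
Level-payment amortization: P = B₀·r / (1 − (1+r)^(−n)) = 22050.00·0.0165833 / (1 − 1.01658^(−50)).
Denominator 1 − (1+r)^(−50) = 0.560609425.
P = 365.662 / 0.560609425 ≈ 652.26.

€652.26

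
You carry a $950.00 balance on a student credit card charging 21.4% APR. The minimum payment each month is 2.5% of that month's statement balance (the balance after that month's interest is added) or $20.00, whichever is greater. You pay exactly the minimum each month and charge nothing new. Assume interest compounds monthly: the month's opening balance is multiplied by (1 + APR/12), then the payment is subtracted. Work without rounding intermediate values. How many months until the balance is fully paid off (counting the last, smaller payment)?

94 months

Monthly rate r = 21.4%/12 = 1.78333% = 0.0178333.
While 2.5% of the post-interest balance exceeds $20.00, each month B ← (B·(1+r))·(1 − 0.025), i.e. B shrinks by the factor (1+r)·0.975 = 0.99239.
This holds for months 1–25. Entering month 26 the balance is $784.79; 2.5% of the post-interest balance is now below $20.00, so the flat $20.00 minimum applies from here.
From month 26 a fixed $20.00 at rate r clears $784.79 in 69 more payments. Total: 25 + 69 = 94 months.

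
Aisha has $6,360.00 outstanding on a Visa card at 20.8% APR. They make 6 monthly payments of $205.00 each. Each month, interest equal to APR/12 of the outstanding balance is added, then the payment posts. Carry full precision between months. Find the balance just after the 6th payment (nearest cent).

Monthly rate r = 20.8%/12 = 1.73333% = 0.0173333.
Each month: B ← B·(1+r) − $205.00.
Month 1: interest $110.24; balance after payment $6,265.24.
Month 2: interest $108.60; balance after payment $6,168.84.
Month 3: interest $106.93; balance after payment $6,070.76.
Month 4: interest $105.23; balance after payment $5,970.99.
Month 5: interest $103.50; balance after payment $5,869.49.
Month 6: interest $101.74; balance after payment $5,766.23.

$5,766.23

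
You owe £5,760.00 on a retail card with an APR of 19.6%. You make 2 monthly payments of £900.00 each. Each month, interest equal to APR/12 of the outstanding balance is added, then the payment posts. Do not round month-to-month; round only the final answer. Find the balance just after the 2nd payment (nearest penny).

£4,135.00

Monthly rate r = 19.6%/12 = 1.63333% = 0.0163333.
Each month: B ← B·(1+r) − £900.00.
Month 1: interest £94.08; balance after payment £4,954.08.
Month 2: interest £80.92; balance after payment £4,135.00.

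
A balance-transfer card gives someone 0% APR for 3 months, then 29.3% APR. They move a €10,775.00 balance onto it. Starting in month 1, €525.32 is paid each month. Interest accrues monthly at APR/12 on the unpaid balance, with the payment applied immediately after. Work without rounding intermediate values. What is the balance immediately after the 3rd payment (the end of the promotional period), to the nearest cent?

Promo months 1–3 at r₀ = 0%/12 = 0; months 4+ at r₁ = 29.3%/12 = 0.0244167.
After month 3 (no interest yet): B = €10,775.00 − 3·€525.32 = €9,199.04.

€9,199.04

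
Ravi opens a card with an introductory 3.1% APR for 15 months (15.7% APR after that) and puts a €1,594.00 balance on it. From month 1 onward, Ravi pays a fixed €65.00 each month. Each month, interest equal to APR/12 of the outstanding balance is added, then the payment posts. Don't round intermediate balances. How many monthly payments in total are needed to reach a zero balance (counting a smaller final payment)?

27 payments

Promo months 1–15 at r₀ = 3.1%/12 = 0.00258333; months 16+ at r₁ = 15.7%/12 = 0.0130833.
After month 15: iterate B ← B·(1+r₀) − €65.00 for 15 months → €664.07.
Then at r₁ with €65.00/mo: n₂ = −ln(1 − r₁·B/P)/ln(1+r₁) ≈ 11.04 → 12 more payments.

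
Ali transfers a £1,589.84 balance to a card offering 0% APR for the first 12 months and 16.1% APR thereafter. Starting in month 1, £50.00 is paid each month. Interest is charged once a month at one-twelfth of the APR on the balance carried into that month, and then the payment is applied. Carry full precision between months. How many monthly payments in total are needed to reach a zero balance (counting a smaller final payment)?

36 months

Promo months 1–12 at r₀ = 0%/12 = 0; months 13+ at r₁ = 16.1%/12 = 0.0134167.
After month 12 (no interest yet): B = £1,589.84 − 12·£50.00 = £989.84.
Then at r₁ with £50.00/mo: n₂ = −ln(1 − r₁·B/P)/ln(1+r₁) ≈ 23.16 → 24 more payments.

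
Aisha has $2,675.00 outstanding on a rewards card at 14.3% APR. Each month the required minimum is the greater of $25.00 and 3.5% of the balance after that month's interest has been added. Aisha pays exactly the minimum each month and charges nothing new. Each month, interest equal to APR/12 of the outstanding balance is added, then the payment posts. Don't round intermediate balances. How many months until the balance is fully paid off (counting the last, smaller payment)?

Monthly rate r = 14.3%/12 = 1.19167% = 0.0119167.
While 3.5% of the post-interest balance exceeds $25.00, each month B ← (B·(1+r))·(1 − 0.035), i.e. B shrinks by the factor (1+r)·0.965 = 0.9765.
This holds for months 1–57. Entering month 58 the balance is $689.65; 3.5% of the post-interest balance is now below $25.00, so the flat $25.00 minimum applies from here.
From month 58 a fixed $25.00 at rate r clears $689.65 in 34 more payments. Total: 57 + 34 = 91 months.

91 months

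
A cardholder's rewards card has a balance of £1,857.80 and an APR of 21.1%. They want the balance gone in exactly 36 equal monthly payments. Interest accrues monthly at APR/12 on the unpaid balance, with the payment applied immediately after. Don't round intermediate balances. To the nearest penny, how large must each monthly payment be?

Monthly rate r = 21.1%/12 = 1.75833% = 0.0175833.
Level-payment amortization: P = B₀·r / (1 − (1+r)^(−n)) = 1857.80·0.0175833 / (1 − 1.01758^(−36)).
Denominator 1 − (1+r)^(−36) = 0.46607466.
P = 32.6663 / 0.46607466 ≈ 70.09.

£70.09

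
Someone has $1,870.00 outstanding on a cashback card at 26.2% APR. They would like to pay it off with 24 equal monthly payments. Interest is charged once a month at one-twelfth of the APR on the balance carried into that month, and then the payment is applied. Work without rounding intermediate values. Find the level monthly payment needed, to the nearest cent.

$100.93

Monthly rate r = 26.2%/12 = 2.18333% = 0.0218333.
Level-payment amortization: P = B₀·r / (1 − (1+r)^(−n)) = 1870.00·0.0218333 / (1 − 1.02183^(−24)).
Denominator 1 − (1+r)^(−24) = 0.404504585.
P = 40.8283 / 0.404504585 ≈ 100.93.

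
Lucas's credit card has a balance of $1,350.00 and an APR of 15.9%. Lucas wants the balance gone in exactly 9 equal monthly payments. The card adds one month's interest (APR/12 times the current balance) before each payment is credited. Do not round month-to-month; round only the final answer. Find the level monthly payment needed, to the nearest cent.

Monthly rate r = 15.9%/12 = 1.325% = 0.01325.
Level-payment amortization: P = B₀·r / (1 − (1+r)^(−n)) = 1350.00·0.01325 / (1 − 1.01325^(−9)).
Denominator 1 − (1+r)^(−9) = 0.111718764.
P = 17.8875 / 0.111718764 ≈ 160.11.

$160.11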